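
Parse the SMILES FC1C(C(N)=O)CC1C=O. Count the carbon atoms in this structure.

Count every carbon token in the SMILES (each C, including those in ring-closure positions and inside branches).
Carbon count: 6.

6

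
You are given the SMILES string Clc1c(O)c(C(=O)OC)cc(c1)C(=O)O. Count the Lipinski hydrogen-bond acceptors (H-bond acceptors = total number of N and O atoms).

5

N atoms: 0; O atoms: 5.
Lipinski HBA = 0 + 5 = 5.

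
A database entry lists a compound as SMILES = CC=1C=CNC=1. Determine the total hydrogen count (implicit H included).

Walk through each heavy atom and fill implicit hydrogens from standard valence (C 4, N 3, O 2, S 2, halogen 1):
  atom 1: C, bond orders sum to 1 (valence 4) → 3 H
  atom 2: C, bond orders sum to 4 (valence 4) → 0 H
  atom 3: C, bond orders sum to 3 (valence 4) → 1 H
  atom 4: C, bond orders sum to 3 (valence 4) → 1 H
  atom 5: N, bond orders sum to 2 (valence 3) → 1 H
  atom 6: C, bond orders sum to 3 (valence 4) → 1 H
Total hydrogens: 7.

7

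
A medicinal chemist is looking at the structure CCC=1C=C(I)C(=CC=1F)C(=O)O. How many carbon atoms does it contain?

Count every carbon token in the SMILES (each C, including those in ring-closure positions and inside branches).
Carbon count: 9.

9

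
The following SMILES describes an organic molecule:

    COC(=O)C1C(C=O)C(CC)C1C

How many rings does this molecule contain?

1

In SMILES, each pair of matching ring-closure digits denotes one ring-closing bond; the number of such bonds equals the number of independent rings.
Ring-closure bonds here: 1.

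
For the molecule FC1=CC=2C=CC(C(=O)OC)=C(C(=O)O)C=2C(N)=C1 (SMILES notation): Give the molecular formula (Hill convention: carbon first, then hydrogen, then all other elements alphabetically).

C13H10FNO4

Walk through each heavy atom and fill implicit hydrogens from standard valence (C 4, N 3, O 2, S 2, halogen 1):
  atom 1: F (halogen, monovalent) → 0 H
  atom 2: C, bond orders sum to 4 (valence 4) → 0 H
  atom 3: C, bond orders sum to 3 (valence 4) → 1 H
  atom 4: C, bond orders sum to 4 (valence 4) → 0 H
  atom 5: C, bond orders sum to 3 (valence 4) → 1 H
  atom 6: C, bond orders sum to 3 (valence 4) → 1 H
  atom 7: C, bond orders sum to 4 (valence 4) → 0 H
  atom 8: C, bond orders sum to 4 (valence 4) → 0 H
  atom 9: O, bond orders sum to 2 (valence 2) → 0 H
  atom 10: O, bond orders sum to 2 (valence 2) → 0 H
  atom 11: C, bond orders sum to 1 (valence 4) → 3 H
  atom 12: C, bond orders sum to 4 (valence 4) → 0 H
  atom 13: C, bond orders sum to 4 (valence 4) → 0 H
  atom 14: O, bond orders sum to 2 (valence 2) → 0 H
  atom 15: O, bond orders sum to 1 (valence 2) → 1 H
  atom 16: C, bond orders sum to 4 (valence 4) → 0 H
  atom 17: C, bond orders sum to 4 (valence 4) → 0 H
  atom 18: N, bond orders sum to 1 (valence 3) → 2 H
  atom 19: C, bond orders sum to 3 (valence 4) → 1 H
Totals → C:13, H:10, F:1, N:1, O:4.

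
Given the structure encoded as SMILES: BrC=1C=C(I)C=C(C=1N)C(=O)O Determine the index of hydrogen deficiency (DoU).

5

Degree of unsaturation = (number of rings) + (number of π bonds).
Ring closures in the SMILES: 1.
π bonds: 4 double bonds (each 1 DoU) → 4 DoU from unsaturation.
Total DoU = 1 + 4 = 5.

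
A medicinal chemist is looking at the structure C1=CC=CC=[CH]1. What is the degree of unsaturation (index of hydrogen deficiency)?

Molecular formula: C6H6.
DoU = (2C + 2 + N − H − X) / 2, where X is the halogen count and O/S are ignored.
    = (2·6 + 2 + 0 − 6 − 0) / 2 = 8 / 2 = 4.

4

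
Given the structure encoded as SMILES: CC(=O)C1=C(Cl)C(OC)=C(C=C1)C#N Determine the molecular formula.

Walk through each heavy atom and fill implicit hydrogens from standard valence (C 4, N 3, O 2, S 2, halogen 1):
  atom 1: C, bond orders sum to 1 (valence 4) → 3 H
  atom 2: C, bond orders sum to 4 (valence 4) → 0 H
  atom 3: O, bond orders sum to 2 (valence 2) → 0 H
  atom 4: C, bond orders sum to 4 (valence 4) → 0 H
  atom 5: C, bond orders sum to 4 (valence 4) → 0 H
  atom 6: Cl (halogen, monovalent) → 0 H
  atom 7: C, bond orders sum to 4 (valence 4) → 0 H
  atom 8: O, bond orders sum to 2 (valence 2) → 0 H
  atom 9: C, bond orders sum to 1 (valence 4) → 3 H
  atom 10: C, bond orders sum to 4 (valence 4) → 0 H
  atom 11: C, bond orders sum to 3 (valence 4) → 1 H
  atom 12: C, bond orders sum to 3 (valence 4) → 1 H
  atom 13: C, bond orders sum to 4 (valence 4) → 0 H
  atom 14: N, bond orders sum to 3 (valence 3) → 0 H
Totals → C:10, H:8, Cl:1, N:1, O:2.

C10H8ClNO2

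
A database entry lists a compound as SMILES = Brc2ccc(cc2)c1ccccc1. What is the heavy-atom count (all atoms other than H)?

Every atom symbol written in the SMILES (organic subset) is one heavy atom; implicit H are not written.
Heavy atoms by element → Br:1, C:12.
Total: 13.

13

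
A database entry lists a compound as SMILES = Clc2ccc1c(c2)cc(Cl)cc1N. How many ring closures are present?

In SMILES, each pair of matching ring-closure digits denotes one ring-closing bond; the number of such bonds equals the number of independent rings.
Ring-closure bonds here: 2.

2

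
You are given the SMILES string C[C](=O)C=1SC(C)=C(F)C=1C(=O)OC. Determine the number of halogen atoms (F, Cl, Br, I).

Halogen atoms appear at heavy-atom position 9 (1×F).
Other groups present: 1 ester, 1 ketone.
Halogen count: 1.

1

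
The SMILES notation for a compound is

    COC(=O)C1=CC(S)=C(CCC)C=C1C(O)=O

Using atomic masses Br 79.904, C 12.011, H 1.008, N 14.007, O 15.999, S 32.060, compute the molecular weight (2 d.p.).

254.30 g/mol

First, the molecular formula is C12H14O4S (counting implicit H from valence).
  C: 12 × 12.011 = 144.132
  H: 14 × 1.008 = 14.112
  O: 4 × 15.999 = 63.996
  S: 1 × 32.060 = 32.060
Sum: 12×12.011 + 14×1.008 + 4×15.999 + 1×32.060 = 254.300 → 254.30 g/mol.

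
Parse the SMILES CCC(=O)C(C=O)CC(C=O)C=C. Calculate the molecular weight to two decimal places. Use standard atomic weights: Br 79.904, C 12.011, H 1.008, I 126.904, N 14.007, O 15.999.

First, the molecular formula is C10H14O3 (counting implicit H from valence).
  C: 10 × 12.011 = 120.110
  H: 14 × 1.008 = 14.112
  O: 3 × 15.999 = 47.997
Sum: 10×12.011 + 14×1.008 + 3×15.999 = 182.219 → 182.22 g/mol.

182.22 g/mol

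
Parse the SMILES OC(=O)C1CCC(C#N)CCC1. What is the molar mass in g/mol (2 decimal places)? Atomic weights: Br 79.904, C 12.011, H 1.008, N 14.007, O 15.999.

167.21 g/mol

First, the molecular formula is C9H13NO2 (counting implicit H from valence).
  C: 9 × 12.011 = 108.099
  H: 13 × 1.008 = 13.104
  N: 1 × 14.007 = 14.007
  O: 2 × 15.999 = 31.998
Sum: 9×12.011 + 13×1.008 + 1×14.007 + 2×15.999 = 167.208 → 167.21 g/mol.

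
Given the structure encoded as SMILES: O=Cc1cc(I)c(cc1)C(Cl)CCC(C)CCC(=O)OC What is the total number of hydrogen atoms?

20

Walk through each heavy atom and fill implicit hydrogens from standard valence (C 4, N 3, O 2, S 2, halogen 1); for lowercase aromatic atoms, an aromatic c carries 1 H when it has two neighbours and 0 H with three, and aromatic n carries 0 H:
  atom 1: O, bond orders sum to 2 (valence 2) → 0 H
  atom 2: C, bond orders sum to 3 (valence 4) → 1 H
  atom 3: aromatic c, 3 neighbours → 0 H
  atom 4: aromatic c, 2 neighbours → 1 H
  atom 5: aromatic c, 3 neighbours → 0 H
  atom 6: I (halogen, monovalent) → 0 H
  atom 7: aromatic c, 3 neighbours → 0 H
  atom 8: aromatic c, 2 neighbours → 1 H
  atom 9: aromatic c, 2 neighbours → 1 H
  atom 10: C, bond orders sum to 3 (valence 4) → 1 H
  atom 11: Cl (halogen, monovalent) → 0 H
  atom 12: C, bond orders sum to 2 (valence 4) → 2 H
  atom 13: C, bond orders sum to 2 (valence 4) → 2 H
  atom 14: C, bond orders sum to 3 (valence 4) → 1 H
  atom 15: C, bond orders sum to 1 (valence 4) → 3 H
  atom 16: C, bond orders sum to 2 (valence 4) → 2 H
  atom 17: C, bond orders sum to 2 (valence 4) → 2 H
  atom 18: C, bond orders sum to 4 (valence 4) → 0 H
  atom 19: O, bond orders sum to 2 (valence 2) → 0 H
  atom 20: O, bond orders sum to 2 (valence 2) → 0 H
  atom 21: C, bond orders sum to 1 (valence 4) → 3 H
Total hydrogens: 20.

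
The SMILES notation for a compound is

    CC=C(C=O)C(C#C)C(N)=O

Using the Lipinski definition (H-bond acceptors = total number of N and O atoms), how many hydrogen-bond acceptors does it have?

3

N atoms: 1; O atoms: 2.
Lipinski HBA = 1 + 2 = 3.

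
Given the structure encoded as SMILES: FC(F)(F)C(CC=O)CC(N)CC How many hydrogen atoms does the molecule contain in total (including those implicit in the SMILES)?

14

Walk through each heavy atom and fill implicit hydrogens from standard valence (C 4, N 3, O 2, S 2, halogen 1):
  atom 1: F (halogen, monovalent) → 0 H
  atom 2: C, bond orders sum to 4 (valence 4) → 0 H
  atom 3: F (halogen, monovalent) → 0 H
  atom 4: F (halogen, monovalent) → 0 H
  atom 5: C, bond orders sum to 3 (valence 4) → 1 H
  atom 6: C, bond orders sum to 2 (valence 4) → 2 H
  atom 7: C, bond orders sum to 3 (valence 4) → 1 H
  atom 8: O, bond orders sum to 2 (valence 2) → 0 H
  atom 9: C, bond orders sum to 2 (valence 4) → 2 H
  atom 10: C, bond orders sum to 3 (valence 4) → 1 H
  atom 11: N, bond orders sum to 1 (valence 3) → 2 H
  atom 12: C, bond orders sum to 2 (valence 4) → 2 H
  atom 13: C, bond orders sum to 1 (valence 4) → 3 H
Total hydrogens: 14.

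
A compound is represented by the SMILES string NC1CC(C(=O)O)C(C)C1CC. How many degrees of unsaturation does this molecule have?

Molecular formula: C9H17NO2.
DoU = (2C + 2 + N − H − X) / 2, where X is the halogen count and O/S are ignored.
    = (2·9 + 2 + 1 − 17 − 0) / 2 = 4 / 2 = 2.

2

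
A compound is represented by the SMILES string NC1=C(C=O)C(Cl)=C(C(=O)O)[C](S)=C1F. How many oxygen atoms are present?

Scan the SMILES for O atoms (remember two-letter symbols like Cl and Br are single atoms).
Oxygen count: 3.

3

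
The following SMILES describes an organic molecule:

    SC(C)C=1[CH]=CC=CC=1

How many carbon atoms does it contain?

8

Count every carbon token in the SMILES (each C, including those in ring-closure positions and inside branches).
Carbon count: 8.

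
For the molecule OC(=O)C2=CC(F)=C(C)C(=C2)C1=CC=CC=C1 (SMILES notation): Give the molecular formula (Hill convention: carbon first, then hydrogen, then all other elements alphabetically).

Walk through each heavy atom and fill implicit hydrogens from standard valence (C 4, N 3, O 2, S 2, halogen 1):
  atom 1: O, bond orders sum to 1 (valence 2) → 1 H
  atom 2: C, bond orders sum to 4 (valence 4) → 0 H
  atom 3: O, bond orders sum to 2 (valence 2) → 0 H
  atom 4: C, bond orders sum to 4 (valence 4) → 0 H
  atom 5: C, bond orders sum to 3 (valence 4) → 1 H
  atom 6: C, bond orders sum to 4 (valence 4) → 0 H
  atom 7: F (halogen, monovalent) → 0 H
  atom 8: C, bond orders sum to 4 (valence 4) → 0 H
  atom 9: C, bond orders sum to 1 (valence 4) → 3 H
  atom 10: C, bond orders sum to 4 (valence 4) → 0 H
  atom 11: C, bond orders sum to 3 (valence 4) → 1 H
  atom 12: C, bond orders sum to 4 (valence 4) → 0 H
  atom 13: C, bond orders sum to 3 (valence 4) → 1 H
  atom 14: C, bond orders sum to 3 (valence 4) → 1 H
  atom 15: C, bond orders sum to 3 (valence 4) → 1 H
  atom 16: C, bond orders sum to 3 (valence 4) → 1 H
  atom 17: C, bond orders sum to 3 (valence 4) → 1 H
Totals → C:14, H:11, F:1, O:2.
In Hill order: C14H11FO2.

C14H11FO2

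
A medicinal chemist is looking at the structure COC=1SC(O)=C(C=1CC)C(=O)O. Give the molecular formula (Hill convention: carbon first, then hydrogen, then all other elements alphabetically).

C8H10O4S

Walk through each heavy atom and fill implicit hydrogens from standard valence (C 4, N 3, O 2, S 2, halogen 1):
  atom 1: C, bond orders sum to 1 (valence 4) → 3 H
  atom 2: O, bond orders sum to 2 (valence 2) → 0 H
  atom 3: C, bond orders sum to 4 (valence 4) → 0 H
  atom 4: S, bond orders sum to 2 (valence 2) → 0 H
  atom 5: C, bond orders sum to 4 (valence 4) → 0 H
  atom 6: O, bond orders sum to 1 (valence 2) → 1 H
  atom 7: C, bond orders sum to 4 (valence 4) → 0 H
  atom 8: C, bond orders sum to 4 (valence 4) → 0 H
  atom 9: C, bond orders sum to 2 (valence 4) → 2 H
  atom 10: C, bond orders sum to 1 (valence 4) → 3 H
  atom 11: C, bond orders sum to 4 (valence 4) → 0 H
  atom 12: O, bond orders sum to 2 (valence 2) → 0 H
  atom 13: O, bond orders sum to 1 (valence 2) → 1 H
Totals → C:8, H:10, O:4, S:1.
In Hill order: C8H10O4S.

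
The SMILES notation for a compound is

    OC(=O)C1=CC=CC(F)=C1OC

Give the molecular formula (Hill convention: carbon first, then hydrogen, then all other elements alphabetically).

Walk through each heavy atom and fill implicit hydrogens from standard valence (C 4, N 3, O 2, S 2, halogen 1):
  atom 1: O, bond orders sum to 1 (valence 2) → 1 H
  atom 2: C, bond orders sum to 4 (valence 4) → 0 H
  atom 3: O, bond orders sum to 2 (valence 2) → 0 H
  atom 4: C, bond orders sum to 4 (valence 4) → 0 H
  atom 5: C, bond orders sum to 3 (valence 4) → 1 H
  atom 6: C, bond orders sum to 3 (valence 4) → 1 H
  atom 7: C, bond orders sum to 3 (valence 4) → 1 H
  atom 8: C, bond orders sum to 4 (valence 4) → 0 H
  atom 9: F (halogen, monovalent) → 0 H
  atom 10: C, bond orders sum to 4 (valence 4) → 0 H
  atom 11: O, bond orders sum to 2 (valence 2) → 0 H
  atom 12: C, bond orders sum to 1 (valence 4) → 3 H
Totals → C:8, H:7, F:1, O:3.
In Hill order: C8H7FO3.

C8H7FO3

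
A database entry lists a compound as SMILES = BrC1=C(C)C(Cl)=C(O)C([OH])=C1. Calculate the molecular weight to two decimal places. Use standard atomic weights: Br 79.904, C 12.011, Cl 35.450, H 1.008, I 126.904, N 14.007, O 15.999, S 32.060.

237.48 g/mol

First, the molecular formula is C7H6BrClO2 (counting implicit H from valence).
  Br: 1 × 79.904 = 79.904
  C: 7 × 12.011 = 84.077
  Cl: 1 × 35.450 = 35.450
  H: 6 × 1.008 = 6.048
  O: 2 × 15.999 = 31.998
Sum: 1×79.904 + 7×12.011 + 1×35.450 + 6×1.008 + 2×15.999 = 237.477 → 237.48 g/mol.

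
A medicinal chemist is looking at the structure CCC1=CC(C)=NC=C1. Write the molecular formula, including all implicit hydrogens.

Walk through each heavy atom and fill implicit hydrogens from standard valence (C 4, N 3, O 2, S 2, halogen 1):
  atom 1: C, bond orders sum to 1 (valence 4) → 3 H
  atom 2: C, bond orders sum to 2 (valence 4) → 2 H
  atom 3: C, bond orders sum to 4 (valence 4) → 0 H
  atom 4: C, bond orders sum to 3 (valence 4) → 1 H
  atom 5: C, bond orders sum to 4 (valence 4) → 0 H
  atom 6: C, bond orders sum to 1 (valence 4) → 3 H
  atom 7: N, bond orders sum to 3 (valence 3) → 0 H
  atom 8: C, bond orders sum to 3 (valence 4) → 1 H
  atom 9: C, bond orders sum to 3 (valence 4) → 1 H
Totals → C:8, H:11, N:1.

C8H11N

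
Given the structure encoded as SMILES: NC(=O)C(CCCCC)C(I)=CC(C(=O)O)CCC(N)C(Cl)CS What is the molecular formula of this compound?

Walk through each heavy atom and fill implicit hydrogens from standard valence (C 4, N 3, O 2, S 2, halogen 1):
  atom 1: N, bond orders sum to 1 (valence 3) → 2 H
  atom 2: C, bond orders sum to 4 (valence 4) → 0 H
  atom 3: O, bond orders sum to 2 (valence 2) → 0 H
  atom 4: C, bond orders sum to 3 (valence 4) → 1 H
  atom 5: C, bond orders sum to 2 (valence 4) → 2 H
  atom 6: C, bond orders sum to 2 (valence 4) → 2 H
  atom 7: C, bond orders sum to 2 (valence 4) → 2 H
  atom 8: C, bond orders sum to 2 (valence 4) → 2 H
  atom 9: C, bond orders sum to 1 (valence 4) → 3 H
  atom 10: C, bond orders sum to 4 (valence 4) → 0 H
  atom 11: I (halogen, monovalent) → 0 H
  atom 12: C, bond orders sum to 3 (valence 4) → 1 H
  atom 13: C, bond orders sum to 3 (valence 4) → 1 H
  atom 14: C, bond orders sum to 4 (valence 4) → 0 H
  atom 15: O, bond orders sum to 2 (valence 2) → 0 H
  atom 16: O, bond orders sum to 1 (valence 2) → 1 H
  atom 17: C, bond orders sum to 2 (valence 4) → 2 H
  atom 18: C, bond orders sum to 2 (valence 4) → 2 H
  atom 19: C, bond orders sum to 3 (valence 4) → 1 H
  atom 20: N, bond orders sum to 1 (valence 3) → 2 H
  atom 21: C, bond orders sum to 3 (valence 4) → 1 H
  atom 22: Cl (halogen, monovalent) → 0 H
  atom 23: C, bond orders sum to 2 (valence 4) → 2 H
  atom 24: S, bond orders sum to 1 (valence 2) → 1 H
Totals → C:16, H:28, Cl:1, I:1, N:2, O:3, S:1.

C16H28ClIN2O3S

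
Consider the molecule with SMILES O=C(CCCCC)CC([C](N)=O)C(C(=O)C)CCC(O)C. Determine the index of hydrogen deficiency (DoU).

Molecular formula: C16H29NO4.
DoU = (2C + 2 + N − H − X) / 2, where X is the halogen count and O/S are ignored.
    = (2·16 + 2 + 1 − 29 − 0) / 2 = 6 / 2 = 3.

3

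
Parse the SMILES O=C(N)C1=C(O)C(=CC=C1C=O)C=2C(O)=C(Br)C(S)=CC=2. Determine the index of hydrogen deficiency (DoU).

10

Molecular formula: C14H10BrNO4S.
DoU = (2C + 2 + N − H − X) / 2, where X is the halogen count and O/S are ignored.
    = (2·14 + 2 + 1 − 10 − 1) / 2 = 20 / 2 = 10.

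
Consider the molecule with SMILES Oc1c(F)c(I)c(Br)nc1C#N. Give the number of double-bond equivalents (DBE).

Molecular formula: C6HBrFIN2O.
DoU = (2C + 2 + N − H − X) / 2, where X is the halogen count and O/S are ignored.
    = (2·6 + 2 + 2 − 1 − 3) / 2 = 12 / 2 = 6.

6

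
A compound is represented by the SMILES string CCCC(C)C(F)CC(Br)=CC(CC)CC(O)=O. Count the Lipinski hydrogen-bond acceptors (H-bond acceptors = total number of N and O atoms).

N atoms: 0; O atoms: 2.
Lipinski HBA = 0 + 2 = 2.

2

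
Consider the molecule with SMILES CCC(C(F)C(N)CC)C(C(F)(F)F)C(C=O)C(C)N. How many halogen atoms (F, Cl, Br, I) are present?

4

Halogen atoms appear at heavy-atom positions 5, 12, 13, 14 (4×F).
Other groups present: 1 aldehyde, 2 primary amine.
Halogen count: 4.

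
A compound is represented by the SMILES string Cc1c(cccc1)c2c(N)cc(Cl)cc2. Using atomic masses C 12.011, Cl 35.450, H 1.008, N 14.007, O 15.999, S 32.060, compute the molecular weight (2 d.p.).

217.70 g/mol

First, the molecular formula is C13H12ClN (counting implicit H from valence).
  C: 13 × 12.011 = 156.143
  Cl: 1 × 35.450 = 35.450
  H: 12 × 1.008 = 12.096
  N: 1 × 14.007 = 14.007
Sum: 13×12.011 + 1×35.450 + 12×1.008 + 1×14.007 = 217.696 → 217.70 g/mol.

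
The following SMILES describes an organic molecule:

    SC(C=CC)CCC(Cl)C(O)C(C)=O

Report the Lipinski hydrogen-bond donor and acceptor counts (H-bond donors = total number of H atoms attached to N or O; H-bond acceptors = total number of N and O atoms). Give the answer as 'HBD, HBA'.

Donors: find every N or O and count the H atoms it carries.
  atom 11 (O): bond orders sum to 1 → 1 H
  atom 14 (O): bond orders sum to 2 → 0 H
Lipinski HBD = 1.
Acceptors: N atoms = 0, O atoms = 2 → HBA = 2.

1, 2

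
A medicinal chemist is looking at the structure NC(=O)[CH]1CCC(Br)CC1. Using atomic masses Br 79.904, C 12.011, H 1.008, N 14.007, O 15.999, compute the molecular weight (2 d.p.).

First, the molecular formula is C7H12BrNO (counting implicit H from valence).
  Br: 1 × 79.904 = 79.904
  C: 7 × 12.011 = 84.077
  H: 12 × 1.008 = 12.096
  N: 1 × 14.007 = 14.007
  O: 1 × 15.999 = 15.999
Sum: 1×79.904 + 7×12.011 + 12×1.008 + 1×14.007 + 1×15.999 = 206.083 → 206.08 g/mol.

206.08 g/mol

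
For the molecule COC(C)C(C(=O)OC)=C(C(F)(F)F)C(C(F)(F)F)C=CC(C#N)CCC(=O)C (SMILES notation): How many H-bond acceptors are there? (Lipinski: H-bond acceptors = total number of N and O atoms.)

N atoms: 1; O atoms: 4.
Lipinski HBA = 1 + 4 = 5.

5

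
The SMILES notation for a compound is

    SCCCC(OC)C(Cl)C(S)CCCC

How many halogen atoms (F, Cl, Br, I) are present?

Halogen atoms appear at heavy-atom position 9 (1×Cl).
Other groups present: 1 ether, 2 thiol.
Halogen count: 1.

1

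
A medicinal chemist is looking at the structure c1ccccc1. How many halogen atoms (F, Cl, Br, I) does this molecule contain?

Scan the SMILES for the halogen motif — none present.

0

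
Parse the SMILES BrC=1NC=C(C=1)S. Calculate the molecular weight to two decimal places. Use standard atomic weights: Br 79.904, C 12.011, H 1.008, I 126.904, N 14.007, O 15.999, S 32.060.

178.05 g/mol

First, the molecular formula is C4H4BrNS (counting implicit H from valence).
  Br: 1 × 79.904 = 79.904
  C: 4 × 12.011 = 48.044
  H: 4 × 1.008 = 4.032
  N: 1 × 14.007 = 14.007
  S: 1 × 32.060 = 32.060
Sum: 1×79.904 + 4×12.011 + 4×1.008 + 1×14.007 + 1×32.060 = 178.047 → 178.05 g/mol.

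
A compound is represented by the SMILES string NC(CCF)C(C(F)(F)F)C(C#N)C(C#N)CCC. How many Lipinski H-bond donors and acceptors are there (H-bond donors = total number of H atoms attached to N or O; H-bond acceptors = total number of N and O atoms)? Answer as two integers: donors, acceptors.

2, 3

Donors: find every N or O and count the H atoms it carries.
  atom 1 (N): bond orders sum to 1 → 2 H
  atom 13 (N): bond orders sum to 3 → 0 H
  atom 16 (N): bond orders sum to 3 → 0 H
Lipinski HBD = 2.
Acceptors: N atoms = 3, O atoms = 0 → HBA = 3.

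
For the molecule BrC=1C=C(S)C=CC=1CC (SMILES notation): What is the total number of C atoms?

Count every carbon token in the SMILES (each C, including those in ring-closure positions and inside branches).
Carbon count: 8.

8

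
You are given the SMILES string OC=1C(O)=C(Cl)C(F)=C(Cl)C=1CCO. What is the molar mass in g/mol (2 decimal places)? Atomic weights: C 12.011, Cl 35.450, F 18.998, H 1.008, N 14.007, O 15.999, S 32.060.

First, the molecular formula is C8H7Cl2FO3 (counting implicit H from valence).
  C: 8 × 12.011 = 96.088
  Cl: 2 × 35.450 = 70.900
  F: 1 × 18.998 = 18.998
  H: 7 × 1.008 = 7.056
  O: 3 × 15.999 = 47.997
Sum: 8×12.011 + 2×35.450 + 1×18.998 + 7×1.008 + 3×15.999 = 241.039 → 241.04 g/mol.

241.04 g/mol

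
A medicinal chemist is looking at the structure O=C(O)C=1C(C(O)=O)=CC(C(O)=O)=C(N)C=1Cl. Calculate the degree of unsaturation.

Degree of unsaturation = (number of rings) + (number of π bonds).
Ring closures in the SMILES: 1.
π bonds: 6 double bonds (each 1 DoU) → 6 DoU from unsaturation.
Total DoU = 1 + 6 = 7.

7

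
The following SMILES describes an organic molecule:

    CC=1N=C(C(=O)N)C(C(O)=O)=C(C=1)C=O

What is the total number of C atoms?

9

Count every carbon token in the SMILES (each C, including those in ring-closure positions and inside branches).
Carbon count: 9.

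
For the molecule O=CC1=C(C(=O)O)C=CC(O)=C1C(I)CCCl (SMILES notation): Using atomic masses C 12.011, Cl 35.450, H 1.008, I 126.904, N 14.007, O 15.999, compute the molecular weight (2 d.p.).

368.55 g/mol

First, the molecular formula is C11H10ClIO4 (counting implicit H from valence).
  C: 11 × 12.011 = 132.121
  Cl: 1 × 35.450 = 35.450
  H: 10 × 1.008 = 10.080
  I: 1 × 126.904 = 126.904
  O: 4 × 15.999 = 63.996
Sum: 11×12.011 + 1×35.450 + 10×1.008 + 1×126.904 + 4×15.999 = 368.551 → 368.55 g/mol.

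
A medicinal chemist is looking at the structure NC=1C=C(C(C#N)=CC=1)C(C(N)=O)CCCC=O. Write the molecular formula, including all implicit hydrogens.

Walk through each heavy atom and fill implicit hydrogens from standard valence (C 4, N 3, O 2, S 2, halogen 1):
  atom 1: N, bond orders sum to 1 (valence 3) → 2 H
  atom 2: C, bond orders sum to 4 (valence 4) → 0 H
  atom 3: C, bond orders sum to 3 (valence 4) → 1 H
  atom 4: C, bond orders sum to 4 (valence 4) → 0 H
  atom 5: C, bond orders sum to 4 (valence 4) → 0 H
  atom 6: C, bond orders sum to 4 (valence 4) → 0 H
  atom 7: N, bond orders sum to 3 (valence 3) → 0 H
  atom 8: C, bond orders sum to 3 (valence 4) → 1 H
  atom 9: C, bond orders sum to 3 (valence 4) → 1 H
  atom 10: C, bond orders sum to 3 (valence 4) → 1 H
  atom 11: C, bond orders sum to 4 (valence 4) → 0 H
  atom 12: N, bond orders sum to 1 (valence 3) → 2 H
  atom 13: O, bond orders sum to 2 (valence 2) → 0 H
  atom 14: C, bond orders sum to 2 (valence 4) → 2 H
  atom 15: C, bond orders sum to 2 (valence 4) → 2 H
  atom 16: C, bond orders sum to 2 (valence 4) → 2 H
  atom 17: C, bond orders sum to 3 (valence 4) → 1 H
  atom 18: O, bond orders sum to 2 (valence 2) → 0 H
Totals → C:13, H:15, N:3, O:2.
In Hill order: C13H15N3O2.

C13H15N3O2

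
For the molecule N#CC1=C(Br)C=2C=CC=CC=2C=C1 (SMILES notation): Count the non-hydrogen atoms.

13

Every atom symbol written in the SMILES (organic subset) is one heavy atom; implicit H are not written.
Heavy atoms by element → Br:1, C:11, N:1.
Total: 13.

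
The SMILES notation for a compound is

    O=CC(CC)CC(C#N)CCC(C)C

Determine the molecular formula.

Walk through each heavy atom and fill implicit hydrogens from standard valence (C 4, N 3, O 2, S 2, halogen 1):
  atom 1: O, bond orders sum to 2 (valence 2) → 0 H
  atom 2: C, bond orders sum to 3 (valence 4) → 1 H
  atom 3: C, bond orders sum to 3 (valence 4) → 1 H
  atom 4: C, bond orders sum to 2 (valence 4) → 2 H
  atom 5: C, bond orders sum to 1 (valence 4) → 3 H
  atom 6: C, bond orders sum to 2 (valence 4) → 2 H
  atom 7: C, bond orders sum to 3 (valence 4) → 1 H
  atom 8: C, bond orders sum to 4 (valence 4) → 0 H
  atom 9: N, bond orders sum to 3 (valence 3) → 0 H
  atom 10: C, bond orders sum to 2 (valence 4) → 2 H
  atom 11: C, bond orders sum to 2 (valence 4) → 2 H
  atom 12: C, bond orders sum to 3 (valence 4) → 1 H
  atom 13: C, bond orders sum to 1 (valence 4) → 3 H
  atom 14: C, bond orders sum to 1 (valence 4) → 3 H
Totals → C:12, H:21, N:1, O:1.

C12H21NO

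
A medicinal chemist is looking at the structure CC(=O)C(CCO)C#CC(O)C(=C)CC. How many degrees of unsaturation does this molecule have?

4

Degree of unsaturation = (number of rings) + (number of π bonds).
Ring closures in the SMILES: 0.
π bonds: 2 double bonds (each 1 DoU), 1 triple bond (each 2 DoU) → 4 DoU from unsaturation.
Total DoU = 0 + 4 = 4.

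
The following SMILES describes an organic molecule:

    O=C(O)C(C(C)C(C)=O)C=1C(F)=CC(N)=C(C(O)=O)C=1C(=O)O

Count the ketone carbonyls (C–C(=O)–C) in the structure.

1

The ketone motif appears at heavy-atom position 7 in the SMILES.
Other groups present: 3 carboxylic acid, 1 primary amine.
Ketone count: 1.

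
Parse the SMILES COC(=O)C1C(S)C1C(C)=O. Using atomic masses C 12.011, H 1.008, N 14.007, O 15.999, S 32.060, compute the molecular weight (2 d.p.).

First, the molecular formula is C7H10O3S (counting implicit H from valence).
  C: 7 × 12.011 = 84.077
  H: 10 × 1.008 = 10.080
  O: 3 × 15.999 = 47.997
  S: 1 × 32.060 = 32.060
Sum: 7×12.011 + 10×1.008 + 3×15.999 + 1×32.060 = 174.214 → 174.21 g/mol.

174.21 g/mol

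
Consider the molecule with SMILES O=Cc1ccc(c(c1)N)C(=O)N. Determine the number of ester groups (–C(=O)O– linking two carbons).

Scan the SMILES for the ester motif — none present.
Groups that are present: 1 aldehyde, 1 amide, 1 primary amine.

0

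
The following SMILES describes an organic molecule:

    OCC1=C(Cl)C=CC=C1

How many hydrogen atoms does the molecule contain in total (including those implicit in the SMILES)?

Walk through each heavy atom and fill implicit hydrogens from standard valence (C 4, N 3, O 2, S 2, halogen 1):
  atom 1: O, bond orders sum to 1 (valence 2) → 1 H
  atom 2: C, bond orders sum to 2 (valence 4) → 2 H
  atom 3: C, bond orders sum to 4 (valence 4) → 0 H
  atom 4: C, bond orders sum to 4 (valence 4) → 0 H
  atom 5: Cl (halogen, monovalent) → 0 H
  atom 6: C, bond orders sum to 3 (valence 4) → 1 H
  atom 7: C, bond orders sum to 3 (valence 4) → 1 H
  atom 8: C, bond orders sum to 3 (valence 4) → 1 H
  atom 9: C, bond orders sum to 3 (valence 4) → 1 H
Total hydrogens: 7.

7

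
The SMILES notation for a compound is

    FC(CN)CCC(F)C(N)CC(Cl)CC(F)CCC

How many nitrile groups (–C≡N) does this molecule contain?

0

Scan the SMILES for the nitrile motif — none present.
Groups that are present: 2 primary amine.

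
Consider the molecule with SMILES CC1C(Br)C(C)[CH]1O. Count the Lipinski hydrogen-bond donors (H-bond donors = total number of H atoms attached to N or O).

1

Donors: find every N or O and count the H atoms it carries.
  atom 8 (O): bond orders sum to 1 → 1 H
Lipinski HBD = 1.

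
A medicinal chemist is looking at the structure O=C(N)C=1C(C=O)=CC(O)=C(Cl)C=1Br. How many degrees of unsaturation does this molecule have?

6

Degree of unsaturation = (number of rings) + (number of π bonds).
Ring closures in the SMILES: 1.
π bonds: 5 double bonds (each 1 DoU) → 5 DoU from unsaturation.
Total DoU = 1 + 5 = 6.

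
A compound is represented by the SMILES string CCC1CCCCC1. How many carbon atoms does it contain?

8

Count every carbon token in the SMILES (each C, including those in ring-closure positions and inside branches).
Carbon count: 8.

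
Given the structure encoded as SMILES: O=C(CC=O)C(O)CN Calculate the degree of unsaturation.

2

Molecular formula: C5H9NO3.
DoU = (2C + 2 + N − H − X) / 2, where X is the halogen count and O/S are ignored.
    = (2·5 + 2 + 1 − 9 − 0) / 2 = 4 / 2 = 2.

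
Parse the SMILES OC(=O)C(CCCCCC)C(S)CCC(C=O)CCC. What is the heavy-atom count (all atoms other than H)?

20

Every atom symbol written in the SMILES (organic subset) is one heavy atom; implicit H are not written.
Heavy atoms by element → C:16, O:3, S:1.
Total: 20.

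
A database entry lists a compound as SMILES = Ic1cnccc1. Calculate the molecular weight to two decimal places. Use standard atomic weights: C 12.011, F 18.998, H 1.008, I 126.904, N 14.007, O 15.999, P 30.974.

First, the molecular formula is C5H4IN (counting implicit H from valence).
  C: 5 × 12.011 = 60.055
  H: 4 × 1.008 = 4.032
  I: 1 × 126.904 = 126.904
  N: 1 × 14.007 = 14.007
Sum: 5×12.011 + 4×1.008 + 1×126.904 + 1×14.007 = 204.998 → 205.00 g/mol.

205.00 g/mol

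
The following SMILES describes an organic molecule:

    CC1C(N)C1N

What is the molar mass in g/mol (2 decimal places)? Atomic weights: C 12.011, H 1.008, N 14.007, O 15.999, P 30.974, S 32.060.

86.14 g/mol

First, the molecular formula is C4H10N2 (counting implicit H from valence).
  C: 4 × 12.011 = 48.044
  H: 10 × 1.008 = 10.080
  N: 2 × 14.007 = 28.014
Sum: 4×12.011 + 10×1.008 + 2×14.007 = 86.138 → 86.14 g/mol.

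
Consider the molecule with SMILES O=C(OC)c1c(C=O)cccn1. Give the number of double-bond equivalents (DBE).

6

Molecular formula: C8H7NO3.
DoU = (2C + 2 + N − H − X) / 2, where X is the halogen count and O/S are ignored.
    = (2·8 + 2 + 1 − 7 − 0) / 2 = 12 / 2 = 6.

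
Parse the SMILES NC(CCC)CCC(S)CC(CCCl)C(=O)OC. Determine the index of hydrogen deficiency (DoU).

Degree of unsaturation = (number of rings) + (number of π bonds).
Ring closures in the SMILES: 0.
π bonds: 1 double bond (each 1 DoU) → 1 DoU from unsaturation.
Total DoU = 0 + 1 = 1.

1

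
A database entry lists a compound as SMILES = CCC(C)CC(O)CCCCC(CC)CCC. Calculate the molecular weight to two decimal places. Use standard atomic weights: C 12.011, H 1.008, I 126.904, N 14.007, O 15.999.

First, the molecular formula is C16H34O (counting implicit H from valence).
  C: 16 × 12.011 = 192.176
  H: 34 × 1.008 = 34.272
  O: 1 × 15.999 = 15.999
Sum: 16×12.011 + 34×1.008 + 1×15.999 = 242.447 → 242.45 g/mol.

242.45 g/mol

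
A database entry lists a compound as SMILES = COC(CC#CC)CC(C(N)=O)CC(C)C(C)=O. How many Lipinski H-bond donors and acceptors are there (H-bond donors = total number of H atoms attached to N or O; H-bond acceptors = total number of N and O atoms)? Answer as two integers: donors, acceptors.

Donors: find every N or O and count the H atoms it carries.
  atom 2 (O): bond orders sum to 2 → 0 H
  atom 11 (N): bond orders sum to 1 → 2 H
  atom 12 (O): bond orders sum to 2 → 0 H
  atom 18 (O): bond orders sum to 2 → 0 H
Lipinski HBD = 2.
Acceptors: N atoms = 1, O atoms = 3 → HBA = 4.

2, 4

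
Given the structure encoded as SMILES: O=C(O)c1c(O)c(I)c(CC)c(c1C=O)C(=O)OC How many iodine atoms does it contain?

1

Scan the SMILES for I atoms (remember two-letter symbols like Cl and Br are single atoms).
Iodine count: 1.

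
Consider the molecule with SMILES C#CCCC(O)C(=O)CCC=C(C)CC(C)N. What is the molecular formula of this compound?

Walk through each heavy atom and fill implicit hydrogens from standard valence (C 4, N 3, O 2, S 2, halogen 1):
  atom 1: C, bond orders sum to 3 (valence 4) → 1 H
  atom 2: C, bond orders sum to 4 (valence 4) → 0 H
  atom 3: C, bond orders sum to 2 (valence 4) → 2 H
  atom 4: C, bond orders sum to 2 (valence 4) → 2 H
  atom 5: C, bond orders sum to 3 (valence 4) → 1 H
  atom 6: O, bond orders sum to 1 (valence 2) → 1 H
  atom 7: C, bond orders sum to 4 (valence 4) → 0 H
  atom 8: O, bond orders sum to 2 (valence 2) → 0 H
  atom 9: C, bond orders sum to 2 (valence 4) → 2 H
  atom 10: C, bond orders sum to 2 (valence 4) → 2 H
  atom 11: C, bond orders sum to 3 (valence 4) → 1 H
  atom 12: C, bond orders sum to 4 (valence 4) → 0 H
  atom 13: C, bond orders sum to 1 (valence 4) → 3 H
  atom 14: C, bond orders sum to 2 (valence 4) → 2 H
  atom 15: C, bond orders sum to 3 (valence 4) → 1 H
  atom 16: C, bond orders sum to 1 (valence 4) → 3 H
  atom 17: N, bond orders sum to 1 (valence 3) → 2 H
Totals → C:14, H:23, N:1, O:2.
In Hill order: C14H23NO2.

C14H23NO2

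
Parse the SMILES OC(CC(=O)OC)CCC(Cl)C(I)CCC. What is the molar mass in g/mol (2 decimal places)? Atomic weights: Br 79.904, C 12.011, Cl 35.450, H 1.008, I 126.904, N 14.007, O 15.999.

362.63 g/mol

First, the molecular formula is C11H20ClIO3 (counting implicit H from valence).
  C: 11 × 12.011 = 132.121
  Cl: 1 × 35.450 = 35.450
  H: 20 × 1.008 = 20.160
  I: 1 × 126.904 = 126.904
  O: 3 × 15.999 = 47.997
Sum: 11×12.011 + 1×35.450 + 20×1.008 + 1×126.904 + 3×15.999 = 362.632 → 362.63 g/mol.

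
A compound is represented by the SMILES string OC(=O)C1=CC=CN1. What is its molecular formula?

C5H5NO2

Walk through each heavy atom and fill implicit hydrogens from standard valence (C 4, N 3, O 2, S 2, halogen 1):
  atom 1: O, bond orders sum to 1 (valence 2) → 1 H
  atom 2: C, bond orders sum to 4 (valence 4) → 0 H
  atom 3: O, bond orders sum to 2 (valence 2) → 0 H
  atom 4: C, bond orders sum to 4 (valence 4) → 0 H
  atom 5: C, bond orders sum to 3 (valence 4) → 1 H
  atom 6: C, bond orders sum to 3 (valence 4) → 1 H
  atom 7: C, bond orders sum to 3 (valence 4) → 1 H
  atom 8: N, bond orders sum to 2 (valence 3) → 1 H
Totals → C:5, H:5, N:1, O:2.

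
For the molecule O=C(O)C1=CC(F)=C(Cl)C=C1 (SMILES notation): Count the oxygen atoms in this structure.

Scan the SMILES for O atoms (remember two-letter symbols like Cl and Br are single atoms).
Oxygen count: 2.

2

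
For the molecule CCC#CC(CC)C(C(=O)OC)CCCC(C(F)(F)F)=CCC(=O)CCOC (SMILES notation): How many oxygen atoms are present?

Scan the SMILES for O atoms (remember two-letter symbols like Cl and Br are single atoms).
Oxygen count: 4.

4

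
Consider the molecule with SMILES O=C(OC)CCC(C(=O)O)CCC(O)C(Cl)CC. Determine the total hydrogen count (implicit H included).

21

Walk through each heavy atom and fill implicit hydrogens from standard valence (C 4, N 3, O 2, S 2, halogen 1):
  atom 1: O, bond orders sum to 2 (valence 2) → 0 H
  atom 2: C, bond orders sum to 4 (valence 4) → 0 H
  atom 3: O, bond orders sum to 2 (valence 2) → 0 H
  atom 4: C, bond orders sum to 1 (valence 4) → 3 H
  atom 5: C, bond orders sum to 2 (valence 4) → 2 H
  atom 6: C, bond orders sum to 2 (valence 4) → 2 H
  atom 7: C, bond orders sum to 3 (valence 4) → 1 H
  atom 8: C, bond orders sum to 4 (valence 4) → 0 H
  atom 9: O, bond orders sum to 2 (valence 2) → 0 H
  atom 10: O, bond orders sum to 1 (valence 2) → 1 H
  atom 11: C, bond orders sum to 2 (valence 4) → 2 H
  atom 12: C, bond orders sum to 2 (valence 4) → 2 H
  atom 13: C, bond orders sum to 3 (valence 4) → 1 H
  atom 14: O, bond orders sum to 1 (valence 2) → 1 H
  atom 15: C, bond orders sum to 3 (valence 4) → 1 H
  atom 16: Cl (halogen, monovalent) → 0 H
  atom 17: C, bond orders sum to 2 (valence 4) → 2 H
  atom 18: C, bond orders sum to 1 (valence 4) → 3 H
Total hydrogens: 21.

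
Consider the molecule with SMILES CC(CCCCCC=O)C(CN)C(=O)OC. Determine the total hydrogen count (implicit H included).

Walk through each heavy atom and fill implicit hydrogens from standard valence (C 4, N 3, O 2, S 2, halogen 1):
  atom 1: C, bond orders sum to 1 (valence 4) → 3 H
  atom 2: C, bond orders sum to 3 (valence 4) → 1 H
  atom 3: C, bond orders sum to 2 (valence 4) → 2 H
  atom 4: C, bond orders sum to 2 (valence 4) → 2 H
  atom 5: C, bond orders sum to 2 (valence 4) → 2 H
  atom 6: C, bond orders sum to 2 (valence 4) → 2 H
  atom 7: C, bond orders sum to 2 (valence 4) → 2 H
  atom 8: C, bond orders sum to 3 (valence 4) → 1 H
  atom 9: O, bond orders sum to 2 (valence 2) → 0 H
  atom 10: C, bond orders sum to 3 (valence 4) → 1 H
  atom 11: C, bond orders sum to 2 (valence 4) → 2 H
  atom 12: N, bond orders sum to 1 (valence 3) → 2 H
  atom 13: C, bond orders sum to 4 (valence 4) → 0 H
  atom 14: O, bond orders sum to 2 (valence 2) → 0 H
  atom 15: O, bond orders sum to 2 (valence 2) → 0 H
  atom 16: C, bond orders sum to 1 (valence 4) → 3 H
Total hydrogens: 23.

23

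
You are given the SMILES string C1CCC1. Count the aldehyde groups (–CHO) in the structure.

Scan the SMILES for the aldehyde motif — none present.

0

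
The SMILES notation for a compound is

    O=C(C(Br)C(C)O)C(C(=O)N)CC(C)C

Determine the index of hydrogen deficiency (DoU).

2

Molecular formula: C10H18BrNO3.
DoU = (2C + 2 + N − H − X) / 2, where X is the halogen count and O/S are ignored.
    = (2·10 + 2 + 1 − 18 − 1) / 2 = 4 / 2 = 2.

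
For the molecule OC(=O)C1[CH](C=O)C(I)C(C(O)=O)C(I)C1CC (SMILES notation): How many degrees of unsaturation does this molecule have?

Molecular formula: C11H14I2O5.
DoU = (2C + 2 + N − H − X) / 2, where X is the halogen count and O/S are ignored.
    = (2·11 + 2 + 0 − 14 − 2) / 2 = 8 / 2 = 4.

4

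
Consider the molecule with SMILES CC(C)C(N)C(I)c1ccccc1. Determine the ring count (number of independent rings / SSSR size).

In SMILES, each pair of matching ring-closure digits denotes one ring-closing bond; the number of such bonds equals the number of independent rings.
Ring-closure bonds here: 1.

1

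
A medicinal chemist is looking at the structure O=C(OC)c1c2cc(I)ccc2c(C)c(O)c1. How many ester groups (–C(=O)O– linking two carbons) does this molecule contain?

The ester motif appears at heavy-atom position 2 in the SMILES.
Other groups present: 1 hydroxyl.
Ester count: 1.

1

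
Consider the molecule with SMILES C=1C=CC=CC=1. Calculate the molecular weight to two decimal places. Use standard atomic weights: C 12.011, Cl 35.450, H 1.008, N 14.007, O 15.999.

78.11 g/mol

First, the molecular formula is C6H6 (counting implicit H from valence).
  C: 6 × 12.011 = 72.066
  H: 6 × 1.008 = 6.048
Sum: 6×12.011 + 6×1.008 = 78.114 → 78.11 g/mol.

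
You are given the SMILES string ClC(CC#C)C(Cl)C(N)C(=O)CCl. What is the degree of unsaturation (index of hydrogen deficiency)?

Degree of unsaturation = (number of rings) + (number of π bonds).
Ring closures in the SMILES: 0.
π bonds: 1 double bond (each 1 DoU), 1 triple bond (each 2 DoU) → 3 DoU from unsaturation.
Total DoU = 0 + 3 = 3.

3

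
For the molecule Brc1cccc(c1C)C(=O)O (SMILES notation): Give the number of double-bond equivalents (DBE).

Molecular formula: C8H7BrO2.
DoU = (2C + 2 + N − H − X) / 2, where X is the halogen count and O/S are ignored.
    = (2·8 + 2 + 0 − 7 − 1) / 2 = 10 / 2 = 5.

5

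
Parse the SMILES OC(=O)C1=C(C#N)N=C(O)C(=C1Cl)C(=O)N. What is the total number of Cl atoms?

1

Scan the SMILES for Cl atoms (remember two-letter symbols like Cl and Br are single atoms).
Chlorine count: 1.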